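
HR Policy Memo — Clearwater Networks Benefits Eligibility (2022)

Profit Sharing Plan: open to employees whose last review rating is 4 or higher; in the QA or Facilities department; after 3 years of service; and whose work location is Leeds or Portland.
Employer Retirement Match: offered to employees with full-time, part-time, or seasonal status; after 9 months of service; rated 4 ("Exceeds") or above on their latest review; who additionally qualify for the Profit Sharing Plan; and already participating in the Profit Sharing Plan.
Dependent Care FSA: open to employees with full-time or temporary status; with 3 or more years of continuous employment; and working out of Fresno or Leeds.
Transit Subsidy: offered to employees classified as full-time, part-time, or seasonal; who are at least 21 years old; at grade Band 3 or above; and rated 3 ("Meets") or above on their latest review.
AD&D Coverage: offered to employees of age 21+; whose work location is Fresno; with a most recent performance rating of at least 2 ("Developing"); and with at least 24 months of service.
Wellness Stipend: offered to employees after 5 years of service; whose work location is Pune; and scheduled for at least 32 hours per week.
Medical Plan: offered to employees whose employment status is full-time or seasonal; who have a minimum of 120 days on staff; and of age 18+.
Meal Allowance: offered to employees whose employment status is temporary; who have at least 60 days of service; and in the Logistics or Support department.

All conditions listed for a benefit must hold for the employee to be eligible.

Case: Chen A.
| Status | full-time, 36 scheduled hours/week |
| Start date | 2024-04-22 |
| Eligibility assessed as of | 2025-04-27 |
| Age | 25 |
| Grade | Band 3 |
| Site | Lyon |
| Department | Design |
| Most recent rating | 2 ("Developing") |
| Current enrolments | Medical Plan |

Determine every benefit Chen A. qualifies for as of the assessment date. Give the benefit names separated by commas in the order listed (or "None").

Medical Plan

Service from 2024-04-22 to 2025-04-27: 370 days.
Profit Sharing Plan — rating 2 < 4 ✗ → not eligible.
Employer Retirement Match — status full-time ✓; service 370 days ≥ 9 months (≈270 days) ✓; rating 2 < 4 ✗ → not eligible.
Dependent Care FSA — status full-time ✓; service 370 days < 3 years (≈1095 days) ✗ → not eligible.
Transit Subsidy — status full-time ✓; age 25 ≥ 21 ✓; grade Band 3 ≥ Band 3 ✓; rating 2 < 3 ✗ → not eligible.
AD&D Coverage — age 25 ≥ 21 ✓; site Lyon ✗ (not Fresno) → not eligible.
Wellness Stipend — service 370 days < 5 years (≈1825 days) ✗ → not eligible.
Medical Plan — status full-time ✓; service 370 days ≥ 120 days ✓; age 25 ≥ 18 ✓ → eligible.
Meal Allowance — status full-time ✗ (requires temporary) → not eligible.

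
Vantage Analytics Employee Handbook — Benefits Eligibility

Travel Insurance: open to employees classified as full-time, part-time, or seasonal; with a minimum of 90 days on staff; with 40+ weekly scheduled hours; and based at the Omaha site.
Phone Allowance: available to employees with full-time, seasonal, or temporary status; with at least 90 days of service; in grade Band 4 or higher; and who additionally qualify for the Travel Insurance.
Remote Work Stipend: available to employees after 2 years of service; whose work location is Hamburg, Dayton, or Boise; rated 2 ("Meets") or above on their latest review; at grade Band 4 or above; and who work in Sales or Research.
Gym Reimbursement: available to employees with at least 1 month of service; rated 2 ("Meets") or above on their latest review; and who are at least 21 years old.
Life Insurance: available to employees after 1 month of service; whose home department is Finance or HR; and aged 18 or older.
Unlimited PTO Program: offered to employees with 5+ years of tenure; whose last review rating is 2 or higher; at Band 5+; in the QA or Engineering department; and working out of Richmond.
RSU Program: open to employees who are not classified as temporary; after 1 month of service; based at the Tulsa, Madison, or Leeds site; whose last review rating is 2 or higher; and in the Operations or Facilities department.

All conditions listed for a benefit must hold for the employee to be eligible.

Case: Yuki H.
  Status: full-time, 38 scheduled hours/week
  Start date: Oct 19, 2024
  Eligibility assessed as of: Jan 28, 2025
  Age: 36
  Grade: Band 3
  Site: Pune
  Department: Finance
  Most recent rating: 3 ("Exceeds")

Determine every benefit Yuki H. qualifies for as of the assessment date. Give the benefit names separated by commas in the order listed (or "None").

Service from Oct 19, 2024 to Jan 28, 2025: 101 days.
Travel Insurance — status full-time ✓; service 101 days ≥ 90 days ✓; 38 hrs/wk < 40 ✗ → not eligible.
Phone Allowance — status full-time ✓; service 101 days ≥ 90 days ✓; grade Band 3 < Band 4 ✗ → not eligible.
Remote Work Stipend — service 101 days < 2 years (≈730 days) ✗ → not eligible.
Gym Reimbursement — service 101 days ≥ 1 month (≈30 days) ✓; rating 3 ≥ 2 ✓; age 36 ≥ 21 ✓ → eligible.
Life Insurance — service 101 days ≥ 1 month (≈30 days) ✓; dept Finance ✓; age 36 ≥ 18 ✓ → eligible.
Unlimited PTO Program — service 101 days < 5 years (≈1825 days) ✗ → not eligible.
RSU Program — status full-time ✓ (not excluded); service 101 days ≥ 1 month (≈30 days) ✓; site Pune ✗ (not Tulsa, Madison, or Leeds) → not eligible.

Gym Reimbursement, Life Insurance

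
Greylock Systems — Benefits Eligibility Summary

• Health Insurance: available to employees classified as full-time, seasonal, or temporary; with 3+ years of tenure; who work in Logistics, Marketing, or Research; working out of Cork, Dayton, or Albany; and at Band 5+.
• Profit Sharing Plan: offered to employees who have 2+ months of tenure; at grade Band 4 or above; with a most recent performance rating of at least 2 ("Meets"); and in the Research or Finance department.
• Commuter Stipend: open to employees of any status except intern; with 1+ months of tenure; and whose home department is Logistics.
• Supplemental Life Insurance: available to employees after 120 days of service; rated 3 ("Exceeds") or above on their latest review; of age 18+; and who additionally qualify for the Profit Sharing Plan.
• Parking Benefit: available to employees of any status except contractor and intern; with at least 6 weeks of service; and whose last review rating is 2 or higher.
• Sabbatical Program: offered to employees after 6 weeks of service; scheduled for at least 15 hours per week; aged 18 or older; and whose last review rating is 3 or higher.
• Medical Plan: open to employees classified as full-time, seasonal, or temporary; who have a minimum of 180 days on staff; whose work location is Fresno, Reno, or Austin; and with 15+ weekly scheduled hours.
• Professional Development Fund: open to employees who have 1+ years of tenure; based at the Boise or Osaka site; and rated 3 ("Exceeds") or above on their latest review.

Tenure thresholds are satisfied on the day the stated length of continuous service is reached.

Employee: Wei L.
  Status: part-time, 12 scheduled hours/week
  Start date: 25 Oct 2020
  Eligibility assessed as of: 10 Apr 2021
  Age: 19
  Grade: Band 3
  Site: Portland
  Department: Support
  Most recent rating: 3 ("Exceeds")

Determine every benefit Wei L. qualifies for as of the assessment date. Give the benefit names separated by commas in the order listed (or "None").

Parking Benefit

Service from 25 Oct 2020 to 10 Apr 2021: 167 days.
Health Insurance — status part-time ✗ (requires full-time, seasonal, or temporary) → not eligible.
Profit Sharing Plan — service 167 days ≥ 2 months (≈60 days) ✓; grade Band 3 < Band 4 ✗ → not eligible.
Commuter Stipend — status part-time ✓ (not excluded); service 167 days ≥ 1 month (≈30 days) ✓; dept Support ✗ → not eligible.
Supplemental Life Insurance — service 167 days ≥ 120 days ✓; rating 3 ≥ 3 ✓; age 19 ≥ 18 ✓; not eligible for Profit Sharing Plan ✗ → not eligible.
Parking Benefit — status part-time ✓ (not excluded); service 167 days ≥ 6 weeks (≈42 days) ✓; rating 3 ≥ 2 ✓ → eligible.
Sabbatical Program — service 167 days ≥ 6 weeks (≈42 days) ✓; 12 hrs/wk < 15 ✗ → not eligible.
Medical Plan — status part-time ✗ (requires full-time, seasonal, or temporary) → not eligible.
Professional Development Fund — service 167 days < 1 year (≈365 days) ✗ → not eligible.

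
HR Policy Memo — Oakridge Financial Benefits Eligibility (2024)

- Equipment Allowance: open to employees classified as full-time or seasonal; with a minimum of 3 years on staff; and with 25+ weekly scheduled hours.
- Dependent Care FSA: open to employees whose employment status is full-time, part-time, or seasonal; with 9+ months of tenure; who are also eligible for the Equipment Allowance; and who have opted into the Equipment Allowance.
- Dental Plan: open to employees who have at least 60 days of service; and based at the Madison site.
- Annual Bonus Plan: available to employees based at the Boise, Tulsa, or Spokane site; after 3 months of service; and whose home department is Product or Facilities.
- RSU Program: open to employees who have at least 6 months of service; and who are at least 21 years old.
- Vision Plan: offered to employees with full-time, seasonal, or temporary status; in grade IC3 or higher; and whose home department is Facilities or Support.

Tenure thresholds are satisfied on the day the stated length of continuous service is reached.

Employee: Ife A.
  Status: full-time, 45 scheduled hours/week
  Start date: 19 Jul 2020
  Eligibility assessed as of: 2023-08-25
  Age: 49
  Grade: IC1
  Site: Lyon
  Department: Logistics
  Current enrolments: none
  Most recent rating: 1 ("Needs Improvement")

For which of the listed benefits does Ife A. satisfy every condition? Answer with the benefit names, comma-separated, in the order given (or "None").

Equipment Allowance, RSU Program

Service from 19 Jul 2020 to 2023-08-25: 1132 days.
Equipment Allowance — status full-time ✓; service 1132 days ≥ 3 years (≈1095 days) ✓; 45 hrs/wk ≥ 25 ✓ → eligible.
Dependent Care FSA — status full-time ✓; service 1132 days ≥ 9 months (≈270 days) ✓; eligible for Equipment Allowance ✓; not enrolled in Equipment Allowance ✗ → not eligible.
Dental Plan — service 1132 days ≥ 60 days ✓; site Lyon ✗ (not Madison) → not eligible.
Annual Bonus Plan — site Lyon ✗ (not Boise, Tulsa, or Spokane) → not eligible.
RSU Program — service 1132 days ≥ 6 months (≈180 days) ✓; age 49 ≥ 21 ✓ → eligible.
Vision Plan — status full-time ✓; grade IC1 < IC3 ✗ → not eligible.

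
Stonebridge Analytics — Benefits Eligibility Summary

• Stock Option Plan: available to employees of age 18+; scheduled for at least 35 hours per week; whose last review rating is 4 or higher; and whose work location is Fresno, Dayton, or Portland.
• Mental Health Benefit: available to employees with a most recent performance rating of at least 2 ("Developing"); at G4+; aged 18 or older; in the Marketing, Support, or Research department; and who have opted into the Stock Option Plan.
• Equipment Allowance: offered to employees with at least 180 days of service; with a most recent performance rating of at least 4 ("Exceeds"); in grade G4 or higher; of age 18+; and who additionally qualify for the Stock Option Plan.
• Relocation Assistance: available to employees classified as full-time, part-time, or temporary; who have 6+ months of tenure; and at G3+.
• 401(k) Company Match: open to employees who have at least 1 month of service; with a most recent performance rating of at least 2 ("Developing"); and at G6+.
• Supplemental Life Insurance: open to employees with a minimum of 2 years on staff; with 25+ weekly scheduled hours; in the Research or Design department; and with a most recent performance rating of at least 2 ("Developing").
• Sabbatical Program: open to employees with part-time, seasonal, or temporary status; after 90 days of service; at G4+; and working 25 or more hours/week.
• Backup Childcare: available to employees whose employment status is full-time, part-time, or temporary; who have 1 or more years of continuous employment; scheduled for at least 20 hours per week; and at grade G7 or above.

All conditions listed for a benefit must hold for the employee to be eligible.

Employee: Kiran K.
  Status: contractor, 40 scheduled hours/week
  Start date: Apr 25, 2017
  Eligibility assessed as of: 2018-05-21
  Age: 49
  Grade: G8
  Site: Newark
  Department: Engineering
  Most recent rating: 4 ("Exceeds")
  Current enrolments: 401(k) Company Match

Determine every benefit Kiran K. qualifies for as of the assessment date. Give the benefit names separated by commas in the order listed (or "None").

401(k) Company Match

Service from Apr 25, 2017 to 2018-05-21: 391 days.
Stock Option Plan — age 49 ≥ 18 ✓; 40 hrs/wk ≥ 35 ✓; rating 4 ≥ 4 ✓; site Newark ✗ (not Fresno, Dayton, or Portland) → not eligible.
Mental Health Benefit — rating 4 ≥ 2 ✓; grade G8 ≥ G4 ✓; age 49 ≥ 18 ✓; dept Engineering ✗ → not eligible.
Equipment Allowance — service 391 days ≥ 180 days ✓; rating 4 ≥ 4 ✓; grade G8 ≥ G4 ✓; age 49 ≥ 18 ✓; not eligible for Stock Option Plan ✗ → not eligible.
Relocation Assistance — status contractor ✗ (requires full-time, part-time, or temporary) → not eligible.
401(k) Company Match — service 391 days ≥ 1 month (≈30 days) ✓; rating 4 ≥ 2 ✓; grade G8 ≥ G6 ✓ → eligible.
Supplemental Life Insurance — service 391 days < 2 years (≈730 days) ✗ → not eligible.
Sabbatical Program — status contractor ✗ (requires part-time, seasonal, or temporary) → not eligible.
Backup Childcare — status contractor ✗ (requires full-time, part-time, or temporary) → not eligible.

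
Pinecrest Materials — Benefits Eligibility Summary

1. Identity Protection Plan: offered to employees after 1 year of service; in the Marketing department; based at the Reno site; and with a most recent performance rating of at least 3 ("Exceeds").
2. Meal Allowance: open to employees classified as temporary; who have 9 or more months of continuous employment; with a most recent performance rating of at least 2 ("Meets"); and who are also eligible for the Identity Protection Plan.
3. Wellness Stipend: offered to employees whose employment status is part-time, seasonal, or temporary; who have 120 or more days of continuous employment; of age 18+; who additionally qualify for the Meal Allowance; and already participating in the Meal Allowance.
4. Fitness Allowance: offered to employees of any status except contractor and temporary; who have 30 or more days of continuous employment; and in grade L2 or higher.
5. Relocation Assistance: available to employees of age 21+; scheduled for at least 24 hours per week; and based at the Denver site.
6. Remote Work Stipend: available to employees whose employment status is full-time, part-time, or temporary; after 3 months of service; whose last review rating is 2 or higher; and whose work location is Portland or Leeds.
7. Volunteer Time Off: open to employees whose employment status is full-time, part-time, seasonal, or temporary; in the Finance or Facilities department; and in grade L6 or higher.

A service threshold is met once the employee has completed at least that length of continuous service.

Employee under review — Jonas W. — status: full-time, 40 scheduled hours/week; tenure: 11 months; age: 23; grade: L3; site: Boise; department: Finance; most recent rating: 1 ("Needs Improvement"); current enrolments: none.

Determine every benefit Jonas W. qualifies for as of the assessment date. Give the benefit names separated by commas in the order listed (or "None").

Fitness Allowance

Identity Protection Plan — service 11 months < 1 year (≈365 days) ✗ → not eligible.
Meal Allowance — status full-time ✗ (requires temporary) → not eligible.
Wellness Stipend — status full-time ✗ (requires part-time, seasonal, or temporary) → not eligible.
Fitness Allowance — status full-time ✓ (not excluded); service 11 months ≥ 30 days ✓; grade L3 ≥ L2 ✓ → eligible.
Relocation Assistance — age 23 ≥ 21 ✓; 40 hrs/wk ≥ 24 ✓; site Boise ✗ (not Denver) → not eligible.
Remote Work Stipend — status full-time ✓; service 11 months ≥ 3 months ✓; rating 1 < 2 ✗ → not eligible.
Volunteer Time Off — status full-time ✓; dept Finance ✓; grade L3 < L6 ✗ → not eligible.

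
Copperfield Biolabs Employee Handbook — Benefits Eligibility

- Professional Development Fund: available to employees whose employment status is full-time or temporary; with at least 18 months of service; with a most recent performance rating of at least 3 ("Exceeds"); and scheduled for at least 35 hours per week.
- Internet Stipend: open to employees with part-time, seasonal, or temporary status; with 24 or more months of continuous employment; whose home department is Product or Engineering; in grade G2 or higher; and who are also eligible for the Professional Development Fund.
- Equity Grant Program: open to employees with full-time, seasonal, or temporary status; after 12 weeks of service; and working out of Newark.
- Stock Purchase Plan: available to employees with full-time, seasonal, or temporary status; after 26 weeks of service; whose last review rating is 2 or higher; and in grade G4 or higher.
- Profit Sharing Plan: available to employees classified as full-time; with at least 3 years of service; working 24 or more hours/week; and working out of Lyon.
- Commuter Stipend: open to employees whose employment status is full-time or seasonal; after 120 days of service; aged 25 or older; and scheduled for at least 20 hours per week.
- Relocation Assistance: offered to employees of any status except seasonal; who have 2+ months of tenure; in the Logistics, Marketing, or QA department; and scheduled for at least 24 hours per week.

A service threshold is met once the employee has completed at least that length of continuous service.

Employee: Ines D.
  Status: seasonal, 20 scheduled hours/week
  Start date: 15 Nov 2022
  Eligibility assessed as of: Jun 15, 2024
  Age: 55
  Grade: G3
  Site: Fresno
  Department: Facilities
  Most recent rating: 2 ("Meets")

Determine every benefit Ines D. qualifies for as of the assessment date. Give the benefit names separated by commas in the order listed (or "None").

Service from 15 Nov 2022 to Jun 15, 2024: 578 days.
Professional Development Fund — status seasonal ✗ (requires full-time or temporary) → not eligible.
Internet Stipend — status seasonal ✓; service 578 days < 24 months (≈720 days) ✗ → not eligible.
Equity Grant Program — status seasonal ✓; service 578 days ≥ 12 weeks (≈84 days) ✓; site Fresno ✗ (not Newark) → not eligible.
Stock Purchase Plan — status seasonal ✓; service 578 days ≥ 26 weeks (≈182 days) ✓; rating 2 ≥ 2 ✓; grade G3 < G4 ✗ → not eligible.
Profit Sharing Plan — status seasonal ✗ (requires full-time) → not eligible.
Commuter Stipend — status seasonal ✓; service 578 days ≥ 120 days ✓; age 55 ≥ 25 ✓; 20 hrs/wk ≥ 20 ✓ → eligible.
Relocation Assistance — status seasonal ✗ (excluded) → not eligible.

Commuter Stipend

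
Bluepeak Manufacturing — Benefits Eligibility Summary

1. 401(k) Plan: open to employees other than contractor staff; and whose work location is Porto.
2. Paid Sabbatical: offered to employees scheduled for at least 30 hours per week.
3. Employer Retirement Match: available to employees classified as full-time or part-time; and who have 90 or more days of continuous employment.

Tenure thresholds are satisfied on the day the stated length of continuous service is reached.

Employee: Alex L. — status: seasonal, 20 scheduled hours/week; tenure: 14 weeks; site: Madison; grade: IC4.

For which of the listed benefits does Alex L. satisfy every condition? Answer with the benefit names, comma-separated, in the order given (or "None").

401(k) Plan — status seasonal ✓ (not excluded); site Madison ✗ (not Porto) → not eligible.
Paid Sabbatical — 20 hrs/wk < 30 ✗ → not eligible.
Employer Retirement Match — status seasonal ✗ (requires full-time or part-time) → not eligible.

None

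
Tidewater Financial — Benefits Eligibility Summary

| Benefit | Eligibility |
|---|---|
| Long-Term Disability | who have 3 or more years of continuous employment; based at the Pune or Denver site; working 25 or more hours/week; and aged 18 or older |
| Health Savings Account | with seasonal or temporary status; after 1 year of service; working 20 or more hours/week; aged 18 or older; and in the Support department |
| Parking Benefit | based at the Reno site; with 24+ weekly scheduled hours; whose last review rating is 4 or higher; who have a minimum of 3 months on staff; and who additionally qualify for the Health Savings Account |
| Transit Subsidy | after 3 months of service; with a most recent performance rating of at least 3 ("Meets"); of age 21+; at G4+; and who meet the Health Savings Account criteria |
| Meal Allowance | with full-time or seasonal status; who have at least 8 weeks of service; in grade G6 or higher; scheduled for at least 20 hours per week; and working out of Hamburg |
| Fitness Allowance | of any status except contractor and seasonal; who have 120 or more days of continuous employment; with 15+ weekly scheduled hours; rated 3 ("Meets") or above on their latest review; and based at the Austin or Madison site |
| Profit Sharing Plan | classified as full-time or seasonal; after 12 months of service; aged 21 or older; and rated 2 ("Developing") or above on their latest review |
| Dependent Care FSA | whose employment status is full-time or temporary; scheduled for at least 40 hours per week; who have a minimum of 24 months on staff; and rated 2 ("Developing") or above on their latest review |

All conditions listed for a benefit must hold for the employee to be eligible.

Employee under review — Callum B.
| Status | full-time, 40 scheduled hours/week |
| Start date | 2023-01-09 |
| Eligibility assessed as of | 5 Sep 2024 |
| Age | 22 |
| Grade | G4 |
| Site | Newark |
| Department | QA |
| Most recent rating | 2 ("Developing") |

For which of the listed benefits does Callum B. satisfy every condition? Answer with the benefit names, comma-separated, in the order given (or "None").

Profit Sharing Plan

Service from 2023-01-09 to 5 Sep 2024: 605 days.
Long-Term Disability — service 605 days < 3 years (≈1095 days) ✗ → not eligible.
Health Savings Account — status full-time ✗ (requires seasonal or temporary) → not eligible.
Parking Benefit — site Newark ✗ (not Reno) → not eligible.
Transit Subsidy — service 605 days ≥ 3 months (≈90 days) ✓; rating 2 < 3 ✗ → not eligible.
Meal Allowance — status full-time ✓; service 605 days ≥ 8 weeks (≈56 days) ✓; grade G4 < G6 ✗ → not eligible.
Fitness Allowance — status full-time ✓ (not excluded); service 605 days ≥ 120 days ✓; 40 hrs/wk ≥ 15 ✓; rating 2 < 3 ✗ → not eligible.
Profit Sharing Plan — status full-time ✓; service 605 days ≥ 12 months (≈360 days) ✓; age 22 ≥ 21 ✓; rating 2 ≥ 2 ✓ → eligible.
Dependent Care FSA — status full-time ✓; 40 hrs/wk ≥ 40 ✓; service 605 days < 24 months (≈720 days) ✗ → not eligible.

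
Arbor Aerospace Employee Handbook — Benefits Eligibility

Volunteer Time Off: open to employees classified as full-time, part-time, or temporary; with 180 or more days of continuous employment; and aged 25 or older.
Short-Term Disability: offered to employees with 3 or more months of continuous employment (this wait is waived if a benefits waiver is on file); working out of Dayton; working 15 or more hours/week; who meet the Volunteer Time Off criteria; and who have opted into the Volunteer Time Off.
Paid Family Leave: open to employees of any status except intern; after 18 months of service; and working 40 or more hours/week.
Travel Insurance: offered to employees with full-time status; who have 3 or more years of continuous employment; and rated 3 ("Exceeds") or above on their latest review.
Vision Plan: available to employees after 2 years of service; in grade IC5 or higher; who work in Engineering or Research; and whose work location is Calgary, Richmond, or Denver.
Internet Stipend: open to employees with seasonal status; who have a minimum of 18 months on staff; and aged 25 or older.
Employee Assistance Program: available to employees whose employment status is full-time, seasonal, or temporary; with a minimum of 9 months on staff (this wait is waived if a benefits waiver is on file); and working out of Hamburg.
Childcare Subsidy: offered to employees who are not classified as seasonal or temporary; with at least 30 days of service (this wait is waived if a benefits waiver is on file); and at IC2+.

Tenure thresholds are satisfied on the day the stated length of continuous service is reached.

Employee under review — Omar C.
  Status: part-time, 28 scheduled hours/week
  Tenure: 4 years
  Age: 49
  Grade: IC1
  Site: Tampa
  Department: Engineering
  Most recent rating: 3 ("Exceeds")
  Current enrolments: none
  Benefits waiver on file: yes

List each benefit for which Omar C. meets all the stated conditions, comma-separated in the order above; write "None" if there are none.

Volunteer Time Off — status part-time ✓; service 4 years ≥ 180 days ✓; age 49 ≥ 25 ✓ → eligible.
Short-Term Disability — benefits waiver on file ✓; site Tampa ✗ (not Dayton) → not eligible.
Paid Family Leave — status part-time ✓ (not excluded); service 4 years ≥ 18 months (≈540 days) ✓; 28 hrs/wk < 40 ✗ → not eligible.
Travel Insurance — status part-time ✗ (requires full-time) → not eligible.
Vision Plan — service 4 years ≥ 2 years ✓; grade IC1 < IC5 ✗ → not eligible.
Internet Stipend — status part-time ✗ (requires seasonal) → not eligible.
Employee Assistance Program — status part-time ✗ (requires full-time, seasonal, or temporary) → not eligible.
Childcare Subsidy — status part-time ✓ (not excluded); benefits waiver on file ✓; grade IC1 < IC2 ✗ → not eligible.

Volunteer Time Off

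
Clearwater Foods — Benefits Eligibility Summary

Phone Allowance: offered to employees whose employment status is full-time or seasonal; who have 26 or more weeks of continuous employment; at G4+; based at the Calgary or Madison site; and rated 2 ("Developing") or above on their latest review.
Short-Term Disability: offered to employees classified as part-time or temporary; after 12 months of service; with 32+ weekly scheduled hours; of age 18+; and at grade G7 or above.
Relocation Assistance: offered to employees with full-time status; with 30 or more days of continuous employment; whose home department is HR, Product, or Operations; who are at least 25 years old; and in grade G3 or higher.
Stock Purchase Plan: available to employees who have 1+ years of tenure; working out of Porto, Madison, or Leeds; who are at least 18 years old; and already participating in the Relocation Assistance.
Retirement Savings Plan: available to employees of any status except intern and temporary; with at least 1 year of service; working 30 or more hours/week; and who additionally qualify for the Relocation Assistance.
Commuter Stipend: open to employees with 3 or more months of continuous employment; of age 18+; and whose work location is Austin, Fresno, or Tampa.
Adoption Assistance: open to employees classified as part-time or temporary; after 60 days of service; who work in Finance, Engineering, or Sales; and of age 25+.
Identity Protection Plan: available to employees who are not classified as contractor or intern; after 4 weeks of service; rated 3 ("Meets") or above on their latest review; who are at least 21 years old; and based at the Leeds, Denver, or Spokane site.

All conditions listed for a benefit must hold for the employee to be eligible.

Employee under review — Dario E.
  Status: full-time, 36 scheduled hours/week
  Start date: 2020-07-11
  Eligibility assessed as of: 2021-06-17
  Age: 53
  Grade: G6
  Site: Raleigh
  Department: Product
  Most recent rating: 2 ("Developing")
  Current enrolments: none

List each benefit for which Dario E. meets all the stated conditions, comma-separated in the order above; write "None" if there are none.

Service from 2020-07-11 to 2021-06-17: 341 days.
Phone Allowance — status full-time ✓; service 341 days ≥ 26 weeks (≈182 days) ✓; grade G6 ≥ G4 ✓; site Raleigh ✗ (not Calgary or Madison) → not eligible.
Short-Term Disability — status full-time ✗ (requires part-time or temporary) → not eligible.
Relocation Assistance — status full-time ✓; service 341 days ≥ 30 days ✓; dept Product ✓; age 53 ≥ 25 ✓; grade G6 ≥ G3 ✓ → eligible.
Stock Purchase Plan — service 341 days < 1 year (≈365 days) ✗ → not eligible.
Retirement Savings Plan — status full-time ✓ (not excluded); service 341 days < 1 year (≈365 days) ✗ → not eligible.
Commuter Stipend — service 341 days ≥ 3 months (≈90 days) ✓; age 53 ≥ 18 ✓; site Raleigh ✗ (not Austin, Fresno, or Tampa) → not eligible.
Adoption Assistance — status full-time ✗ (requires part-time or temporary) → not eligible.
Identity Protection Plan — status full-time ✓ (not excluded); service 341 days ≥ 4 weeks (≈28 days) ✓; rating 2 < 3 ✗ → not eligible.

Relocation Assistance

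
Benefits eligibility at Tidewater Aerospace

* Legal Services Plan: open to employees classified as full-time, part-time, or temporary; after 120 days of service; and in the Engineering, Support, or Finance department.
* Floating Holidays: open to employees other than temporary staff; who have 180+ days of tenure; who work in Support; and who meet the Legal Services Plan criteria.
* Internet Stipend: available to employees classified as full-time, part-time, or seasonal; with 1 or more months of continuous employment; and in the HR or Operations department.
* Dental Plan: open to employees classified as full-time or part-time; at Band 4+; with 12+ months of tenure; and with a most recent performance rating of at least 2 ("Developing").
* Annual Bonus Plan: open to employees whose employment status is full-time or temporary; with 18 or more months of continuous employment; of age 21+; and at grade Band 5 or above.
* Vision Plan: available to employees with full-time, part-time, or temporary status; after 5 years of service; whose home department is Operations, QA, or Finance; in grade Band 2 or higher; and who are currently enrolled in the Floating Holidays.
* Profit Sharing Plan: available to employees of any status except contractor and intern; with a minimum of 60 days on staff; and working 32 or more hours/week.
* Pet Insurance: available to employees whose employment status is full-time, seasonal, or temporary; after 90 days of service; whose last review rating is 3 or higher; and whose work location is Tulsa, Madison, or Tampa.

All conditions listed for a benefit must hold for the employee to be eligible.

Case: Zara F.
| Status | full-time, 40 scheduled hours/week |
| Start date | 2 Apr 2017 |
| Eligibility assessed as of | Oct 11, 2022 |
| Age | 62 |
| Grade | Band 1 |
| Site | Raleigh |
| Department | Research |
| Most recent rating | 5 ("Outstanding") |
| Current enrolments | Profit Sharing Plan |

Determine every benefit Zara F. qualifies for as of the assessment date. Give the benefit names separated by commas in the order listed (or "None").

Profit Sharing Plan

Service from 2 Apr 2017 to Oct 11, 2022: 2018 days.
Legal Services Plan — status full-time ✓; service 2018 days ≥ 120 days ✓; dept Research ✗ → not eligible.
Floating Holidays — status full-time ✓ (not excluded); service 2018 days ≥ 180 days ✓; dept Research ✗ → not eligible.
Internet Stipend — status full-time ✓; service 2018 days ≥ 1 month (≈30 days) ✓; dept Research ✗ → not eligible.
Dental Plan — status full-time ✓; grade Band 1 < Band 4 ✗ → not eligible.
Annual Bonus Plan — status full-time ✓; service 2018 days ≥ 18 months (≈540 days) ✓; age 62 ≥ 21 ✓; grade Band 1 < Band 5 ✗ → not eligible.
Vision Plan — status full-time ✓; service 2018 days ≥ 5 years (≈1825 days) ✓; dept Research ✗ → not eligible.
Profit Sharing Plan — status full-time ✓ (not excluded); service 2018 days ≥ 60 days ✓; 40 hrs/wk ≥ 32 ✓ → eligible.
Pet Insurance — status full-time ✓; service 2018 days ≥ 90 days ✓; rating 5 ≥ 3 ✓; site Raleigh ✗ (not Tulsa, Madison, or Tampa) → not eligible.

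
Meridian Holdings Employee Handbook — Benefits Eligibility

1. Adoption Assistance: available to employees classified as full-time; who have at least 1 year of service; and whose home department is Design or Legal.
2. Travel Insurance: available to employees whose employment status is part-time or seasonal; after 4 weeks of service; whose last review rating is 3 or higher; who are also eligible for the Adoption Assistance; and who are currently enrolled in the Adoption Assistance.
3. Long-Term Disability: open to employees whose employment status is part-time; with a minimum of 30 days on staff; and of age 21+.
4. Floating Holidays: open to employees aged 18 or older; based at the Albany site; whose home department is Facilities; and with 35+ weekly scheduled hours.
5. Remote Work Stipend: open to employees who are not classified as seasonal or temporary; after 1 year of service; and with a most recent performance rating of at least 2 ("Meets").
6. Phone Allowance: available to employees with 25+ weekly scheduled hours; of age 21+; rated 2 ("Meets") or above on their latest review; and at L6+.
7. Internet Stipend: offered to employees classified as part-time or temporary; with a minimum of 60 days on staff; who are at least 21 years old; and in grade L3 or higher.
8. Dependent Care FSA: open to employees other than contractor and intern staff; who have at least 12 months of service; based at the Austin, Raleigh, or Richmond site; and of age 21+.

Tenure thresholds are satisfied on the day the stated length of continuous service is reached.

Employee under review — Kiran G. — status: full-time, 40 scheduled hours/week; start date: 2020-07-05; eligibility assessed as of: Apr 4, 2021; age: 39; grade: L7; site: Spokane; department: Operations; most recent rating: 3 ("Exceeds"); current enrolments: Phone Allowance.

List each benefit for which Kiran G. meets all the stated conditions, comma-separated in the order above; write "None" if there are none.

Service from 2020-07-05 to Apr 4, 2021: 273 days.
Adoption Assistance — status full-time ✓; service 273 days < 1 year (≈365 days) ✗ → not eligible.
Travel Insurance — status full-time ✗ (requires part-time or seasonal) → not eligible.
Long-Term Disability — status full-time ✗ (requires part-time) → not eligible.
Floating Holidays — age 39 ≥ 18 ✓; site Spokane ✗ (not Albany) → not eligible.
Remote Work Stipend — status full-time ✓ (not excluded); service 273 days < 1 year (≈365 days) ✗ → not eligible.
Phone Allowance — 40 hrs/wk ≥ 25 ✓; age 39 ≥ 21 ✓; rating 3 ≥ 2 ✓; grade L7 ≥ L6 ✓ → eligible.
Internet Stipend — status full-time ✗ (requires part-time or temporary) → not eligible.
Dependent Care FSA — status full-time ✓ (not excluded); service 273 days < 12 months (≈360 days) ✗ → not eligible.

Phone Allowance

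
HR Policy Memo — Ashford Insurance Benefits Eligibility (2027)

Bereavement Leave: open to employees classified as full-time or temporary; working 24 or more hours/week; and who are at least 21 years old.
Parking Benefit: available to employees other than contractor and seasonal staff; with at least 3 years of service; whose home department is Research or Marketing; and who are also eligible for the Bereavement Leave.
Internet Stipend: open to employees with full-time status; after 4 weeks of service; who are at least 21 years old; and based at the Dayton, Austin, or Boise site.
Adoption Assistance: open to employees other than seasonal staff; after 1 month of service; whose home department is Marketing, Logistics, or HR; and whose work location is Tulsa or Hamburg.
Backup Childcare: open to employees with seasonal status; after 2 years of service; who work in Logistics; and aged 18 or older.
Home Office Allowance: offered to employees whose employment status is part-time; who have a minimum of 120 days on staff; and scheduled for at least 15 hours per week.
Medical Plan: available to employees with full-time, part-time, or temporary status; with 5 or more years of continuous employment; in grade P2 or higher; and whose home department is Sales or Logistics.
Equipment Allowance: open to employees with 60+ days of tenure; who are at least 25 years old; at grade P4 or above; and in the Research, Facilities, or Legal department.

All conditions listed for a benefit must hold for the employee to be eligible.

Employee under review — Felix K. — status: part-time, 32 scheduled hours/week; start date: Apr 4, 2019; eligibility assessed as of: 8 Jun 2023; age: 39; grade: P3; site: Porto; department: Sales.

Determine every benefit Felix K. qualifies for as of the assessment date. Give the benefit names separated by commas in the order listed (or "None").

Home Office Allowance

Service from Apr 4, 2019 to 8 Jun 2023: 1526 days.
Bereavement Leave — status part-time ✗ (requires full-time or temporary) → not eligible.
Parking Benefit — status part-time ✓ (not excluded); service 1526 days ≥ 3 years (≈1095 days) ✓; dept Sales ✗ → not eligible.
Internet Stipend — status part-time ✗ (requires full-time) → not eligible.
Adoption Assistance — status part-time ✓ (not excluded); service 1526 days ≥ 1 month (≈30 days) ✓; dept Sales ✗ → not eligible.
Backup Childcare — status part-time ✗ (requires seasonal) → not eligible.
Home Office Allowance — status part-time ✓; service 1526 days ≥ 120 days ✓; 32 hrs/wk ≥ 15 ✓ → eligible.
Medical Plan — status part-time ✓; service 1526 days < 5 years (≈1825 days) ✗ → not eligible.
Equipment Allowance — service 1526 days ≥ 60 days ✓; age 39 ≥ 25 ✓; grade P3 < P4 ✗ → not eligible.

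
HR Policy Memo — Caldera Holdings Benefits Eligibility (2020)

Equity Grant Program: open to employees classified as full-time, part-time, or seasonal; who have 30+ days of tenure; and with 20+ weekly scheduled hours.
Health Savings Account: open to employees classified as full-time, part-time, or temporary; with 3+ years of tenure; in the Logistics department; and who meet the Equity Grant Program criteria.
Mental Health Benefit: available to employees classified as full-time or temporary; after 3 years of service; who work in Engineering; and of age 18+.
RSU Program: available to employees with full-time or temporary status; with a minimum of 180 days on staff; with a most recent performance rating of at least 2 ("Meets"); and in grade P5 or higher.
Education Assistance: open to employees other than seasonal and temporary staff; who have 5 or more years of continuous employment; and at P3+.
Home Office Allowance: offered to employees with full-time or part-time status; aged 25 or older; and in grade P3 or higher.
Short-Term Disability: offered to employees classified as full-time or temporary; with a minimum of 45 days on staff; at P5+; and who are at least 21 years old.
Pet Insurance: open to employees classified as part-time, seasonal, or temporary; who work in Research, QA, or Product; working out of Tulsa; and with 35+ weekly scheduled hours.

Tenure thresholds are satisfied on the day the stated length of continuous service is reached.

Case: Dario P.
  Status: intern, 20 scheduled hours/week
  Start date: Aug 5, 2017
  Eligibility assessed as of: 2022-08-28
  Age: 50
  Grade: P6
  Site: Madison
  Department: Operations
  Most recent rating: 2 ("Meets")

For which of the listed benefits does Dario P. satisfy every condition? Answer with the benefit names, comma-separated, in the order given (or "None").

Education Assistance

Service from Aug 5, 2017 to 2022-08-28: 1849 days.
Equity Grant Program — status intern ✗ (requires full-time, part-time, or seasonal) → not eligible.
Health Savings Account — status intern ✗ (requires full-time, part-time, or temporary) → not eligible.
Mental Health Benefit — status intern ✗ (requires full-time or temporary) → not eligible.
RSU Program — status intern ✗ (requires full-time or temporary) → not eligible.
Education Assistance — status intern ✓ (not excluded); service 1849 days ≥ 5 years (≈1825 days) ✓; grade P6 ≥ P3 ✓ → eligible.
Home Office Allowance — status intern ✗ (requires full-time or part-time) → not eligible.
Short-Term Disability — status intern ✗ (requires full-time or temporary) → not eligible.
Pet Insurance — status intern ✗ (requires part-time, seasonal, or temporary) → not eligible.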